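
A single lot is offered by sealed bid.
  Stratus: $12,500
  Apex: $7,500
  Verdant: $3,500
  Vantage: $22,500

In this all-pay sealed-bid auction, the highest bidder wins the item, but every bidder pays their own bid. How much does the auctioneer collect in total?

Total revenue: $46,000

Bids in order: 22,500 (Vantage) > 12,500 (Stratus) > 7,500 (Apex) > 3,500 (Verdant)
Every bidder forfeits their bid regardless of winning.
Revenue = 12,500 + 7,500 + 3,500 + 22,500 = $46,000.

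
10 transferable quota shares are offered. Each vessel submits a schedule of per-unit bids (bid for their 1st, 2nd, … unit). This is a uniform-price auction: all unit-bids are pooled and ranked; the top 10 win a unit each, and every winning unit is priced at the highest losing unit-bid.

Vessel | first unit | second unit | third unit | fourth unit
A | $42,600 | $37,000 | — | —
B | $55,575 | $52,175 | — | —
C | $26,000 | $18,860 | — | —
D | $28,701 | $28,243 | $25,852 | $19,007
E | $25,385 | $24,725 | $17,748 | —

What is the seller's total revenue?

All unit-bids, highest first — top 10: 55,575 (B-1), 52,175 (B-2), 42,600 (A-1), 37,000 (A-2), 28,701 (D-1), 28,243 (D-2), 26,000 (C-1), 25,852 (D-3), 25,385 (E-1), 24,725 (E-2)
First bid not allocated: $19,007.
Allocation: A 2, B 2, C 1, D 3, E 2. Every unit priced at $19,007.
Revenue = 10 × 19,007 = $190,070.

Total revenue: $190,070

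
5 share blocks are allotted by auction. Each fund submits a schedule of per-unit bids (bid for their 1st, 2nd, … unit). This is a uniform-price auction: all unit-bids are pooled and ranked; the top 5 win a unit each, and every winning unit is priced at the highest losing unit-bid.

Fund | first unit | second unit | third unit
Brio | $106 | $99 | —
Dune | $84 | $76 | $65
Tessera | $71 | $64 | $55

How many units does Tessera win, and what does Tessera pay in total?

Merging the schedules and taking the best 5: 106 (Brio-1), 99 (Brio-2), 84 (Dune-1), 76 (Dune-2), 71 (Tessera-1)
Highest rejected unit-bid = $65.
Tessera wins 1 unit(s) at $65 each.

Tessera: 1 unit, pays $65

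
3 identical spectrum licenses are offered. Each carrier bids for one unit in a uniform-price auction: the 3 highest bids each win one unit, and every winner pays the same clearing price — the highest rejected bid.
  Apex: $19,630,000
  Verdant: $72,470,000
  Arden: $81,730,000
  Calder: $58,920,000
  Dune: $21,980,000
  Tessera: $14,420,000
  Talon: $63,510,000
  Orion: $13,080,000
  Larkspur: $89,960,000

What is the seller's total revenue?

Total revenue: $190,530,000

Sorting: 89,960,000 (Larkspur), 81,730,000 (Arden), 72,470,000 (Verdant), 63,510,000 (Talon), 58,920,000 (Calder), …
Top 3: Larkspur, Arden, Verdant.
Highest unsuccessful bid: $63,510,000 → clearing price.
Total revenue = 3 × $63,510,000 = $190,530,000.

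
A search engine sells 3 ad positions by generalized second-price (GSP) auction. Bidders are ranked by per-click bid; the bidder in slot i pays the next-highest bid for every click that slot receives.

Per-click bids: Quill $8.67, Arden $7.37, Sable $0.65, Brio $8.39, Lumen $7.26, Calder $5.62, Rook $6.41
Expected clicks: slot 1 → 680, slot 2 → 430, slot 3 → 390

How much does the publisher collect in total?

Total revenue: $11705.70

Ranked by bid: $8.67 (Quill) > $8.39 (Brio) > $7.37 (Arden) > $7.26 (Lumen) > …
Slot 1: Quill pays $8.39 × 680 = $5705.20
Slot 2: Brio pays $7.37 × 430 = $3169.10
Slot 3: Arden pays $7.26 × 390 = $2831.40
Total = $11705.70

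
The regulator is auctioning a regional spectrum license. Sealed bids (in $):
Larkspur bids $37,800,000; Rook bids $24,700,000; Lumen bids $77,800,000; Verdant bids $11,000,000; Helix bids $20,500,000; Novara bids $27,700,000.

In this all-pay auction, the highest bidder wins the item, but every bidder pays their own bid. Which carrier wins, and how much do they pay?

Bids in order: 77,800,000 (Lumen) > 37,800,000 (Larkspur) > 27,700,000 (Novara) > 24,700,000 (Rook) > 20,500,000 (Helix) > 11,000,000 (Verdant)
Lumen wins with the top bid; all bids are sunk regardless.

Lumen pays $77,800,000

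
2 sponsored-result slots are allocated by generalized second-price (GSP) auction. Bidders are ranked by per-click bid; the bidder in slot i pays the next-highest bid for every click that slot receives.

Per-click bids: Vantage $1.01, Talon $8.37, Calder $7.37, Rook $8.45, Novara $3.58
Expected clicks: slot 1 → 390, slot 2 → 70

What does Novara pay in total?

Sorting advertisers: $8.45 (Rook) > $8.37 (Talon) > $7.37 (Calder) > …
Novara ranks below slot 2 → no slot, pays nothing.

Novara pays $0.00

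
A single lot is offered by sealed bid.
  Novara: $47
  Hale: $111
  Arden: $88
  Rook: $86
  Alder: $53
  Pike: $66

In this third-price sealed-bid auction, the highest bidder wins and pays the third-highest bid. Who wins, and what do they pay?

Hale pays $86

Rule: the highest bidder wins and pays the third-highest bid.
Sorting bids: 111 (Hale) > 88 (Arden) > 86 (Rook) > 66 (Pike) > 53 (Alder) > 47 (Novara)
Hale is highest; pays the third-highest bid, $86.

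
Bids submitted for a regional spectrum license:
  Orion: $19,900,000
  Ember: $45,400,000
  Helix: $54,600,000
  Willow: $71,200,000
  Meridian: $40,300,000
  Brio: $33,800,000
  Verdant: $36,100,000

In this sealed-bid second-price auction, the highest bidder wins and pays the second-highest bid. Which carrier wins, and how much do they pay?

Rule: the highest bidder wins and pays the second-highest bid.
Bids ranked: 71,200,000 (Willow) > 54,600,000 (Helix) > 45,400,000 (Ember) > 40,300,000 (Meridian) > 36,100,000 (Verdant) > 33,800,000 (Brio) > …
Willow is highest; pays the second-highest bid, $54,600,000.

Willow pays $54,600,000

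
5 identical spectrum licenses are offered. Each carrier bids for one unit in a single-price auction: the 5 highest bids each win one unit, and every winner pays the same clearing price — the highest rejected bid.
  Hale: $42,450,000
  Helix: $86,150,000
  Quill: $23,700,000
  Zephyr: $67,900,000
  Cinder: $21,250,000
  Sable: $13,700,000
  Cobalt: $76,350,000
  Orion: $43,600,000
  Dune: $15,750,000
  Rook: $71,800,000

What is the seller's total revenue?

Total revenue: $212,250,000

Sorting: 86,150,000 (Helix), 76,350,000 (Cobalt), 71,800,000 (Rook), 67,900,000 (Zephyr), 43,600,000 (Orion), 42,450,000 (Hale), 23,700,000 (Quill), …
Winners (5 units): Helix, Cobalt, Rook, Zephyr, Orion.
First losing bid is Hale's $42,450,000, which sets the uniform price.
Total revenue = 5 × $42,450,000 = $212,250,000.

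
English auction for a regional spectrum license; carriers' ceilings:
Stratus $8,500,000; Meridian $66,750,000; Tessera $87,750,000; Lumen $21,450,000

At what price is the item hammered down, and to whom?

Tessera wins at $66,750,000

Limits in order: 87,750,000 (Tessera) > 66,750,000 (Meridian) > 21,450,000 (Lumen) > 8,500,000 (Stratus)
Bidding ends when Meridian exits at $66,750,000; Tessera takes it.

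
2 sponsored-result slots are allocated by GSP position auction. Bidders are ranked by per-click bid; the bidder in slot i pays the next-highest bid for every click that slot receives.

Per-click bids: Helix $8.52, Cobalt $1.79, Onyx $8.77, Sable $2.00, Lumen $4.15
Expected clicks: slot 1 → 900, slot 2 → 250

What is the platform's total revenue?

Per-click bids in order: $8.77 (Onyx) > $8.52 (Helix) > $4.15 (Lumen) > …
Slot 1: Onyx pays $8.52 × 900 = $7668.00
Slot 2: Helix pays $4.15 × 250 = $1037.50
Total = $8705.50

Total revenue: $8705.50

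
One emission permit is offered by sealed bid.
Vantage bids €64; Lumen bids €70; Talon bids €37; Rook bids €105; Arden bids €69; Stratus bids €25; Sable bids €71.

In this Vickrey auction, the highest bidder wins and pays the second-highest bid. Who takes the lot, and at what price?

Bids ranked: 105 (Rook) > 71 (Sable) > 70 (Lumen) > 69 (Arden) > 64 (Vantage) > 37 (Talon) > …
Rook is highest; pays the second-highest bid, €71.

Rook pays €71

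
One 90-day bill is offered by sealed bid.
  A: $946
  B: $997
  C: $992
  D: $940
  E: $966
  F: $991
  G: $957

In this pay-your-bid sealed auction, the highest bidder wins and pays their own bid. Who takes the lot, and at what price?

Bids in order: 997 (B) > 992 (C) > 991 (F) > 966 (E) > 957 (G) > 946 (A) > …
B has the highest bid and pays exactly that: $997.

B pays $997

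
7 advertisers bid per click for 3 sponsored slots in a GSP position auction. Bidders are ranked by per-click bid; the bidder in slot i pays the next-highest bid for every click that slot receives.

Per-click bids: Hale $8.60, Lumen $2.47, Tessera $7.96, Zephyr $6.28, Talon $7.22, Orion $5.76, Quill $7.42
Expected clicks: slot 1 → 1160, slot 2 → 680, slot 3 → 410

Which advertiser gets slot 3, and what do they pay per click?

Sorting advertisers: $8.60 (Hale) > $7.96 (Tessera) > $7.42 (Quill) > $7.22 (Talon) > …
Slot 3 goes to the third-ranked bidder, Quill, who pays the next bid down: $7.22/click.

Quill; $7.22 per click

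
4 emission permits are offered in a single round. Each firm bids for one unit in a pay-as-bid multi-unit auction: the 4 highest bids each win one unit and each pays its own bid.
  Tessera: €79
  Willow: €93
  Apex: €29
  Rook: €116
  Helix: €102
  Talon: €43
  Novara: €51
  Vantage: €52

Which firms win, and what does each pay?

Ordering the bids: 116 (Rook), 102 (Helix), 93 (Willow), 79 (Tessera), 52 (Vantage), 51 (Novara), …
The 4 highest are Rook, Helix, Willow, Tessera.
Each winner pays its own bid: Rook €116, Helix €102, Willow €93, Tessera €79.

Rook €116, Helix €102, Willow €93, Tessera €79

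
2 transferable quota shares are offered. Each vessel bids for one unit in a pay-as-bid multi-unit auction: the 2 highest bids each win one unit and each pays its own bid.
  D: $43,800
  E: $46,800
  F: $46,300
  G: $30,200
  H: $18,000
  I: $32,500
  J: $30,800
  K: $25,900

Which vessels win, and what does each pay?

E $46,800, F $46,300

Bids ranked high→low: 46,800 (E), 46,300 (F), 43,800 (D), 32,500 (I), …
Winners (2 units): E, F.
Each winner pays its own bid: E $46,800, F $46,300.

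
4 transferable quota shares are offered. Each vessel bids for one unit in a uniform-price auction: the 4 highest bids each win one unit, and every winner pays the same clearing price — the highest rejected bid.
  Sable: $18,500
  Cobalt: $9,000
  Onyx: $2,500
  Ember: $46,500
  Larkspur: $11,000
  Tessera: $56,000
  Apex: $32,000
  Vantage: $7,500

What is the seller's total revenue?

Total revenue: $44,000

Bids ranked high→low: 56,000 (Tessera), 46,500 (Ember), 32,000 (Apex), 18,500 (Sable), 11,000 (Larkspur), 9,000 (Cobalt), …
Top 4: Tessera, Ember, Apex, Sable.
First losing bid is Larkspur's $11,000, which sets the uniform price.
Total revenue = 4 × $11,000 = $44,000.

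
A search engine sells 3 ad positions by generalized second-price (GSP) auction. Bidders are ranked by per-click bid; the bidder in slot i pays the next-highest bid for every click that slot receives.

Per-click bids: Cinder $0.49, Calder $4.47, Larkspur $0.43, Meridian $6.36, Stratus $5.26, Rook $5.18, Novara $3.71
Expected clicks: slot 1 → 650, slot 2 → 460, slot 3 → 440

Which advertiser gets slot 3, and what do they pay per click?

Ranked by bid: $6.36 (Meridian) > $5.26 (Stratus) > $5.18 (Rook) > $4.47 (Calder) > …
Slot 3 goes to the third-ranked bidder, Rook, who pays the next bid down: $4.47/click.

Rook; $4.47 per click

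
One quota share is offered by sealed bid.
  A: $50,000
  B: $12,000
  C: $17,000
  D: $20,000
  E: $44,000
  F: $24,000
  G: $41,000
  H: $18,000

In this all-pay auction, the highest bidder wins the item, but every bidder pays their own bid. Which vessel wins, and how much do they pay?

Bids ranked: 50,000 (A) > 44,000 (E) > 41,000 (G) > 24,000 (F) > 20,000 (D) > 18,000 (H) > …
A wins with the top bid; all bids are sunk regardless.

A pays $50,000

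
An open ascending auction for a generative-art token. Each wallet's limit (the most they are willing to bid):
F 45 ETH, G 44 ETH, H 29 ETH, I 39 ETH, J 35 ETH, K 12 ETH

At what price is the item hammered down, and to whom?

F wins at 44 ETH

Sorting limits: 45 (F) > 44 (G) > 39 (I) > 35 (J) > 29 (H) > 12 (K)
Once the price passes 44 ETH, only F is left; the hammer falls at G's limit of 44 ETH.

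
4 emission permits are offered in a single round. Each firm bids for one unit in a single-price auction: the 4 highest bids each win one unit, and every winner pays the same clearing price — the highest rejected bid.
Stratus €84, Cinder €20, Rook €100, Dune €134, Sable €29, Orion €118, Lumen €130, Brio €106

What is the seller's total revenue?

Total revenue: €400

Ordering the bids: 134 (Dune), 130 (Lumen), 118 (Orion), 106 (Brio), 100 (Rook), 84 (Stratus), …
Winners (4 units): Dune, Lumen, Orion, Brio.
Highest unsuccessful bid: €100 → clearing price.
Total revenue = 4 × €100 = €400.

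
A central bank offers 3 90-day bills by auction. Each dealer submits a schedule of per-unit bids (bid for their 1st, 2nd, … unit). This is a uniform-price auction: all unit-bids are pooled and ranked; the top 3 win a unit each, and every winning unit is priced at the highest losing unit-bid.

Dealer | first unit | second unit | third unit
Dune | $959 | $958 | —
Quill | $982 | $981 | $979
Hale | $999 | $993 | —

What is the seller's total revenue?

Pooled unit-bids ranked (top 3): 999 (Hale-1), 993 (Hale-2), 982 (Quill-1)
The (k+1)-th unit-bid is $981.
Allocation: Hale 2, Quill 1. Every unit priced at $981.
Revenue = 3 × 981 = $2,943.

Total revenue: $2,943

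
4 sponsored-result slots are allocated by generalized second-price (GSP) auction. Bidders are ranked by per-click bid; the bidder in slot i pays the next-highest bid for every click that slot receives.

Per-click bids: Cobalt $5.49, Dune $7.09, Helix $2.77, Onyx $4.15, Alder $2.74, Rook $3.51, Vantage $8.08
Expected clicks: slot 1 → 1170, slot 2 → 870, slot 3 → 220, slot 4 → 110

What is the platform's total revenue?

Total revenue: $14370.70

Sorting advertisers: $8.08 (Vantage) > $7.09 (Dune) > $5.49 (Cobalt) > $4.15 (Onyx) > $3.51 (Rook) > …
Slot 1: Vantage pays $7.09 × 1170 = $8295.30
Slot 2: Dune pays $5.49 × 870 = $4776.30
Slot 3: Cobalt pays $4.15 × 220 = $913.00
Slot 4: Onyx pays $3.51 × 110 = $386.10
Total = $14370.70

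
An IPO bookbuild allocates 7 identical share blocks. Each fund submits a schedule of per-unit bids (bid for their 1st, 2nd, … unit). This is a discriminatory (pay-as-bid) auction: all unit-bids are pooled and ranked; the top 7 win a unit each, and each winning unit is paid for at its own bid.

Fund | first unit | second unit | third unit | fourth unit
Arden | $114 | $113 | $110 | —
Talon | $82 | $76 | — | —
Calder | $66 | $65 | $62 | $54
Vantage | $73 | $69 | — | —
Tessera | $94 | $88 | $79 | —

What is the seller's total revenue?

Merging the schedules and taking the best 7: 114 (Arden-1), 113 (Arden-2), 110 (Arden-3), 94 (Tessera-1), 88 (Tessera-2), 82 (Talon-1), 79 (Tessera-3)
Next rejected bid: $76 (not a price — pay-as-bid).
Each winning unit pays its own bid.
Revenue = 114 + 113 + 110 + 94 + 88 + 82 + 79 = $680.

Total revenue: $680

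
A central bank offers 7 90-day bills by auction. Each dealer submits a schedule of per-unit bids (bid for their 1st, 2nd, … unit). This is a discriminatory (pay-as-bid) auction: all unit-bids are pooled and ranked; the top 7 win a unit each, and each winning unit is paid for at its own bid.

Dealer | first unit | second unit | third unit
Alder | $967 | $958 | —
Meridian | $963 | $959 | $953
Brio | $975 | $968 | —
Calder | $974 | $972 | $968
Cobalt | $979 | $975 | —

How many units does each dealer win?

Brio 2, Calder 3, Cobalt 2

Merging the schedules and taking the best 7: 979 (Cobalt-1), 975 (Brio-1), 975 (Cobalt-2), 974 (Calder-1), 972 (Calder-2), 968 (Brio-2), 968 (Calder-3)
Next rejected bid: $967 (not a price — pay-as-bid).
Allocation: Brio 2, Calder 3, Cobalt 2.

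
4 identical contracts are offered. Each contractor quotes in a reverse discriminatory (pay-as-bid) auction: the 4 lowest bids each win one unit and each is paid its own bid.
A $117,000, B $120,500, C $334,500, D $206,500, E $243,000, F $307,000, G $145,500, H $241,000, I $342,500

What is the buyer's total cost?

Total cost: $589,500

Bids ranked low→high: 117,000 (A), 120,500 (B), 145,500 (G), 206,500 (D), 241,000 (H), 243,000 (E), …
Winners (4 units): A, B, G, D.
Total cost = 117,000 + 120,500 + 145,500 + 206,500 = $589,500.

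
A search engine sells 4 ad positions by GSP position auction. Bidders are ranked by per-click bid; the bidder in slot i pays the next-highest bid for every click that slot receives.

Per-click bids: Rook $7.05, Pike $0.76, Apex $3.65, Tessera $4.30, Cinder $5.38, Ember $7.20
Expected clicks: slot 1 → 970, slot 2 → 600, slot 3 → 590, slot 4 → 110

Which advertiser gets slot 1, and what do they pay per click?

Sorting advertisers: $7.20 (Ember) > $7.05 (Rook) > $5.38 (Cinder) > $4.30 (Tessera) > $3.65 (Apex) > …
Slot 1 goes to the first-ranked bidder, Ember, who pays the next bid down: $7.05/click.

Ember; $7.05 per click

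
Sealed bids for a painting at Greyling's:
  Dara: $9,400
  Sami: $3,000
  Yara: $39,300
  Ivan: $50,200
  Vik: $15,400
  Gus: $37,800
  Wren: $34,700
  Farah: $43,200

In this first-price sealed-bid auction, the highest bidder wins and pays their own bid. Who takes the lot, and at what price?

Ivan pays $50,200

Bids ranked: 50,200 (Ivan) > 43,200 (Farah) > 39,300 (Yara) > 37,800 (Gus) > 34,700 (Wren) > 15,400 (Vik) > …
First-price: Ivan pays what they bid, $50,200.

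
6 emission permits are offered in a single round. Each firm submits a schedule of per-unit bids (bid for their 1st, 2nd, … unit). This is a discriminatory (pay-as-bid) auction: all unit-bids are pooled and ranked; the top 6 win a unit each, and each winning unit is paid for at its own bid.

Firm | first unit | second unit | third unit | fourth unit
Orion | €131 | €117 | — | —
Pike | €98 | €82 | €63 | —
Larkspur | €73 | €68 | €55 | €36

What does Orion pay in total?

Orion pays €248

All unit-bids, highest first — top 6: 131 (Orion-1), 117 (Orion-2), 98 (Pike-1), 82 (Pike-2), 73 (Larkspur-1), 68 (Larkspur-2)
Next rejected bid: €63 (not a price — pay-as-bid).
Orion's winning unit-bids: 131 + 117 = €248.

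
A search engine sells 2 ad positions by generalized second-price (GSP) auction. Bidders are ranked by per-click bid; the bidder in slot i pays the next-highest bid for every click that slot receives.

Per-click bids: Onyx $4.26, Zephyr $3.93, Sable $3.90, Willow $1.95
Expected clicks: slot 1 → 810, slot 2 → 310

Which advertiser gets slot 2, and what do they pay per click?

Zephyr; $3.90 per click

Sorting advertisers: $4.26 (Onyx) > $3.93 (Zephyr) > $3.90 (Sable) > …
Slot 2 goes to the second-ranked bidder, Zephyr, who pays the next bid down: $3.90/click.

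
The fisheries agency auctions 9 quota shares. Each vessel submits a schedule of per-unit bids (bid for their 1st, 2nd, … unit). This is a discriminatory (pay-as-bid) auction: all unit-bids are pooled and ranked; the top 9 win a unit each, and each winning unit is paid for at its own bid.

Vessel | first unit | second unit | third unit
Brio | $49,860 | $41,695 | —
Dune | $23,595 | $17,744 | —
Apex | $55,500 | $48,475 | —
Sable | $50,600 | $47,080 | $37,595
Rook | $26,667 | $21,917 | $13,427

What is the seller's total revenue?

All unit-bids, highest first — top 9: 55,500 (Apex-1), 50,600 (Sable-1), 49,860 (Brio-1), 48,475 (Apex-2), 47,080 (Sable-2), 41,695 (Brio-2), 37,595 (Sable-3), 26,667 (Rook-1), 23,595 (Dune-1)
Next rejected bid: $21,917 (not a price — pay-as-bid).
Each winning unit pays its own bid.
Revenue = 55,500 + 50,600 + 49,860 + 48,475 + 47,080 + 41,695 + 37,595 + 26,667 + 23,595 = $381,067.

Total revenue: $381,067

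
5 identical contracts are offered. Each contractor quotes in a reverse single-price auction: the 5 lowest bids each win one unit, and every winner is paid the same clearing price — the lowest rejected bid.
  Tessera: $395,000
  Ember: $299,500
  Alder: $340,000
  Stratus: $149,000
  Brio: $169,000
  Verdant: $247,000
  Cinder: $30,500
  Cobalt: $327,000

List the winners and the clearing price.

Cinder, Stratus, Brio, Verdant, Ember; each is paid $327,000

Bids ranked low→high: 30,500 (Cinder), 149,000 (Stratus), 169,000 (Brio), 247,000 (Verdant), 299,500 (Ember), 327,000 (Cobalt), 340,000 (Alder), …
Winners (5 units): Cinder, Stratus, Brio, Verdant, Ember.
First losing bid is Cobalt's $327,000, which sets the uniform price.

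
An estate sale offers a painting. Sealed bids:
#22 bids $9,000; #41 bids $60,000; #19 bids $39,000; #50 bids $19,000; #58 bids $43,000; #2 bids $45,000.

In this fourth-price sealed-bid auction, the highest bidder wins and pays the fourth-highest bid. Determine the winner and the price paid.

Sorting bids: 60,000 (#41) > 45,000 (#2) > 43,000 (#58) > 39,000 (#19) > 19,000 (#50) > 9,000 (#22)
#41 wins; payment is bid #4 in the ranking = $39,000.

#41 pays $39,000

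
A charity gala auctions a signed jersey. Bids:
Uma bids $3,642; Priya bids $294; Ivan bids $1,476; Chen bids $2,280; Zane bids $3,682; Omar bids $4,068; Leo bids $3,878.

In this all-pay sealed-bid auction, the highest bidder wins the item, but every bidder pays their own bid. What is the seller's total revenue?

Total revenue: $19,320

Bids in order: 4,068 (Omar) > 3,878 (Leo) > 3,682 (Zane) > 3,642 (Uma) > 2,280 (Chen) > 1,476 (Ivan) > …
Every bidder forfeits their bid regardless of winning.
Revenue = 3,642 + 294 + 1,476 + 2,280 + 3,682 + 4,068 + 3,878 = $19,320.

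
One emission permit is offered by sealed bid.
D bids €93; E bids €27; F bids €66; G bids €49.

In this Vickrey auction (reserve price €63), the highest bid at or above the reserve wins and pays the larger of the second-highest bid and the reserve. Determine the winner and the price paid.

Rule: the highest bid at or above the reserve wins and pays the larger of the second-highest bid and the reserve.
Sorting bids: 93 (D) > 66 (F) > 49 (G) > 27 (E)
D has the top bid at or above the reserve (€93).
max(second-highest €66, reserve €63) = €66; the reserve does not bind.

D pays €66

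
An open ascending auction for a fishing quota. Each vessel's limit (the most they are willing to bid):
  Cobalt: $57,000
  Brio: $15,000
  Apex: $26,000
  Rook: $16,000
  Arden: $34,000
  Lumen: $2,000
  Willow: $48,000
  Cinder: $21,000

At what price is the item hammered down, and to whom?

Limits in order: 57,000 (Cobalt) > 48,000 (Willow) > 34,000 (Arden) > 26,000 (Apex) > 21,000 (Cinder) > 16,000 (Rook) > …
Once the price passes $48,000, only Cobalt is left; the hammer falls at Willow's limit of $48,000.

Cobalt wins at $48,000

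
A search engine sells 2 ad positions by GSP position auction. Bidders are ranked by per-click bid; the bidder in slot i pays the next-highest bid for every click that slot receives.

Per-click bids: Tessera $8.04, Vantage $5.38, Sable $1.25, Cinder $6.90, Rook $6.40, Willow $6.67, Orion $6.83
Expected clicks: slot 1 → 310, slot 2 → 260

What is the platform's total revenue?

Total revenue: $3914.80

Per-click bids in order: $8.04 (Tessera) > $6.90 (Cinder) > $6.83 (Orion) > …
Slot 1: Tessera pays $6.90 × 310 = $2139.00
Slot 2: Cinder pays $6.83 × 260 = $1775.80
Total = $3914.80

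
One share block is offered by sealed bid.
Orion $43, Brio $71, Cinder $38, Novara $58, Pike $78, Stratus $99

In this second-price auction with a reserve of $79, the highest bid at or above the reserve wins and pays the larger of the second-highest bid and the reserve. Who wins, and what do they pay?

Stratus pays $79

Second-price auction with a reserve of $79: the highest bid at or above the reserve wins and pays the larger of the second-highest bid and the reserve.
Bids in order: 99 (Stratus) > 78 (Pike) > 71 (Brio) > 58 (Novara) > 43 (Orion) > 38 (Cinder)
Stratus has the top bid at or above the reserve ($99).
Second-highest bid $78 is below the reserve $79, so the reserve binds → payment $79.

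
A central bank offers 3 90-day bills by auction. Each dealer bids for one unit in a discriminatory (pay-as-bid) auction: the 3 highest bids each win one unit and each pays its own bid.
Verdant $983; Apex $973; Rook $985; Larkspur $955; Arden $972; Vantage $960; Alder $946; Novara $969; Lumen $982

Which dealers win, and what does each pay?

Ordering the bids: 985 (Rook), 983 (Verdant), 982 (Lumen), 973 (Apex), 972 (Arden), …
The 3 highest are Rook, Verdant, Lumen.
Each winner pays its own bid: Rook $985, Verdant $983, Lumen $982.

Rook $985, Verdant $983, Lumen $982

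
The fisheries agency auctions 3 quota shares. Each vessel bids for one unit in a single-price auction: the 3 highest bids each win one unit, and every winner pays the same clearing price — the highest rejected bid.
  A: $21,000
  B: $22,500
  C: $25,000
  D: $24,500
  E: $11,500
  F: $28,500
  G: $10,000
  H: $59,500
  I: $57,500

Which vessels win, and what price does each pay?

H, I, F; each pays $25,000

Bids ranked high→low: 59,500 (H), 57,500 (I), 28,500 (F), 25,000 (C), 24,500 (D), …
Top 3: H, I, F.
First losing bid is C's $25,000, which sets the uniform price.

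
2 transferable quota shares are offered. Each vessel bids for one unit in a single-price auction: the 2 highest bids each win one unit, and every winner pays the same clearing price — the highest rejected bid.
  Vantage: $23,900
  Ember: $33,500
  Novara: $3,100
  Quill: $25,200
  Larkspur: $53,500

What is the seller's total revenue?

Total revenue: $50,400

Sorting: 53,500 (Larkspur), 33,500 (Ember), 25,200 (Quill), 23,900 (Vantage), …
The 2 highest are Larkspur, Ember.
Clearing price = highest rejected bid = $25,200.
Total revenue = 2 × $25,200 = $50,400.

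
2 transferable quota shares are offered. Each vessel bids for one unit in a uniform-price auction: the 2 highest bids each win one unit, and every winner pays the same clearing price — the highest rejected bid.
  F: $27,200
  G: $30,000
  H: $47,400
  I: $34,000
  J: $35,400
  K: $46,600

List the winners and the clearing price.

H, K; each pays $35,400

Bids ranked high→low: 47,400 (H), 46,600 (K), 35,400 (J), 34,000 (I), …
Top 2: H, K.
First losing bid is J's $35,400, which sets the uniform price.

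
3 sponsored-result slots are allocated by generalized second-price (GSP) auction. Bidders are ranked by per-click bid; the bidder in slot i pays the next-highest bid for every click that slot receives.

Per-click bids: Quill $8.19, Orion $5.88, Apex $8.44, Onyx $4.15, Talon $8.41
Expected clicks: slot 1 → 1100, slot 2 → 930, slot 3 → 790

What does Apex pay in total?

Sorting advertisers: $8.44 (Apex) > $8.41 (Talon) > $8.19 (Quill) > $5.88 (Orion) > …
Apex holds slot 1 → pays next bid $8.41 × 1100 clicks = $9251.00.

Apex pays $9251.00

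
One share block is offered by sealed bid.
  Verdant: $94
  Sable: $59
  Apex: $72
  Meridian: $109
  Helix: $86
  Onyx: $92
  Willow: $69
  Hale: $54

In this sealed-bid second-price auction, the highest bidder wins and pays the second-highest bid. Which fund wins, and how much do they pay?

Rule: the highest bidder wins and pays the second-highest bid.
Sorting bids: 109 (Meridian) > 94 (Verdant) > 92 (Onyx) > 86 (Helix) > 72 (Apex) > 69 (Willow) > …
Meridian is highest; pays the second-highest bid, $94.

Meridian pays $94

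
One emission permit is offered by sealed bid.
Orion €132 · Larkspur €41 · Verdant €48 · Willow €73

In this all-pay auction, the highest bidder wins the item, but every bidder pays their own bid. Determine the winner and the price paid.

Sorting bids: 132 (Orion) > 73 (Willow) > 48 (Verdant) > 41 (Larkspur)
Orion wins with the top bid; all bids are sunk regardless.

Orion pays €132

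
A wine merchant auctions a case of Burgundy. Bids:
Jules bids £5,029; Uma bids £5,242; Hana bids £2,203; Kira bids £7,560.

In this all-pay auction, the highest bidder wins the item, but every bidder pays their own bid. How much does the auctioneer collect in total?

Bids ranked: 7,560 (Kira) > 5,242 (Uma) > 5,029 (Jules) > 2,203 (Hana)
Kira wins with the top bid; all bids are sunk regardless.
Every bidder forfeits their bid regardless of winning.
Revenue = 5,029 + 5,242 + 2,203 + 7,560 = £20,034.

Total revenue: £20,034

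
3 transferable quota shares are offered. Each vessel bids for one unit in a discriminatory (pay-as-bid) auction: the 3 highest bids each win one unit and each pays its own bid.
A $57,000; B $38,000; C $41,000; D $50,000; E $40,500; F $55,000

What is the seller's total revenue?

Bids ranked high→low: 57,000 (A), 55,000 (F), 50,000 (D), 41,000 (C), 40,500 (E), …
Top 3: A, F, D.
Total revenue = 57,000 + 55,000 + 50,000 = $162,000.

Total revenue: $162,000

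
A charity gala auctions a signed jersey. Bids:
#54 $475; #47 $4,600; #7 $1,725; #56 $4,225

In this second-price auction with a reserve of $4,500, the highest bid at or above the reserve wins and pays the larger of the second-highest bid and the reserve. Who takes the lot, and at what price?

#47 pays $4,500

Bids ranked: 4,600 (#47) > 4,225 (#56) > 1,725 (#7) > 475 (#54)
Highest eligible bid: #47 at $4,600.
Second-highest bid $4,225 is below the reserve $4,500, so the reserve binds → payment $4,500.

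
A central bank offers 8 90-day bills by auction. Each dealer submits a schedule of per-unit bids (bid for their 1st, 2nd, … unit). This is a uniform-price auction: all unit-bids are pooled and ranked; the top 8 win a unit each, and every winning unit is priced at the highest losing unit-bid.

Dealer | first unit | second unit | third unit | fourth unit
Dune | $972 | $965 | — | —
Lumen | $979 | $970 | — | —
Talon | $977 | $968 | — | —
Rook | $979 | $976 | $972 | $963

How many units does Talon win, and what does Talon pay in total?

Talon: 2 units, pays $1,930

Pooled unit-bids ranked (top 8): 979 (Lumen-1), 979 (Rook-1), 977 (Talon-1), 976 (Rook-2), 972 (Dune-1), 972 (Rook-3), 970 (Lumen-2), 968 (Talon-2)
Highest rejected unit-bid = $965.
Talon wins 2 unit(s) at $965 each.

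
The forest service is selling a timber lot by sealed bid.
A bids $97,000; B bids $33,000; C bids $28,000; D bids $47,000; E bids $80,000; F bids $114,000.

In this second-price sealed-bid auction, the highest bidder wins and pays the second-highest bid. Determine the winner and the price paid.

Bids ranked: 114,000 (F) > 97,000 (A) > 80,000 (E) > 47,000 (D) > 33,000 (B) > 28,000 (C)
F is highest; pays the second-highest bid, $97,000.

F pays $97,000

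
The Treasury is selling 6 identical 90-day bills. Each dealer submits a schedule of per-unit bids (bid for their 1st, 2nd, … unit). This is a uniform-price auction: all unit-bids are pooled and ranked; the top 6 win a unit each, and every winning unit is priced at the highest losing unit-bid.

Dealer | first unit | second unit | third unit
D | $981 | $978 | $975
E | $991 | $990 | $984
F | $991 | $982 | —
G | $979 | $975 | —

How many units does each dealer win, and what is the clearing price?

D 1, E 3, F 2; clearing price $979

Merging the schedules and taking the best 6: 991 (E-1), 991 (F-1), 990 (E-2), 984 (E-3), 982 (F-2), 981 (D-1)
Highest rejected unit-bid = $979.
Allocation: D 1, E 3, F 2.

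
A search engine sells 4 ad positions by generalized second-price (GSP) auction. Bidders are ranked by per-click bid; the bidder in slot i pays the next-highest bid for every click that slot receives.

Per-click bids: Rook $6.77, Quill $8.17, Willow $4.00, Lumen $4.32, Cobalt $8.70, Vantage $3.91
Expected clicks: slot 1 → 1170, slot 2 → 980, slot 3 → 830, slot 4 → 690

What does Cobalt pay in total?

Cobalt pays $9558.90

Sorting advertisers: $8.70 (Cobalt) > $8.17 (Quill) > $6.77 (Rook) > $4.32 (Lumen) > $4.00 (Willow) > …
Cobalt holds slot 1 → pays next bid $8.17 × 1170 clicks = $9558.90.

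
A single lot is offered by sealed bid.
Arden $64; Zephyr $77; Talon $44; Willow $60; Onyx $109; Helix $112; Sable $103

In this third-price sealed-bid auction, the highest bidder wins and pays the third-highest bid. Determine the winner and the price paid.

Helix pays $103

Bids ranked: 112 (Helix) > 109 (Onyx) > 103 (Sable) > 77 (Zephyr) > 64 (Arden) > 60 (Willow) > …
Helix is highest; pays the third-highest bid, $103.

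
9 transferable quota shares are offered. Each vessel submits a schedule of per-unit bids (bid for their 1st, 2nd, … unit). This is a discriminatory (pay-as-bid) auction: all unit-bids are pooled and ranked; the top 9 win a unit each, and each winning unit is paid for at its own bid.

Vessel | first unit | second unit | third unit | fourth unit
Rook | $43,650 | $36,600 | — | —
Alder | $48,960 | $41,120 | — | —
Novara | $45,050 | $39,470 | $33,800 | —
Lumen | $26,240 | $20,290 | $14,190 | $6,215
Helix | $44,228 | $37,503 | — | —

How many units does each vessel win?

Alder 2, Helix 2, Novara 3, Rook 2

Merging the schedules and taking the best 9: 48,960 (Alder-1), 45,050 (Novara-1), 44,228 (Helix-1), 43,650 (Rook-1), 41,120 (Alder-2), 39,470 (Novara-2), 37,503 (Helix-2), 36,600 (Rook-2), 33,800 (Novara-3)
Next rejected bid: $26,240 (not a price — pay-as-bid).
Allocation: Alder 2, Helix 2, Novara 3, Rook 2.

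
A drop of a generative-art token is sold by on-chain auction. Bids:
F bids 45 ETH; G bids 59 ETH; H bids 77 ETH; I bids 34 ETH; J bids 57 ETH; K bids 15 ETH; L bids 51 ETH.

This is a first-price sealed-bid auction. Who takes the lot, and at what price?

Rule: the highest bidder wins and pays their own bid.
Bids ranked: 77 (H) > 59 (G) > 57 (J) > 51 (L) > 45 (F) > 34 (I) > …
H is highest → pays own bid, 77 ETH.

H pays 77 ETH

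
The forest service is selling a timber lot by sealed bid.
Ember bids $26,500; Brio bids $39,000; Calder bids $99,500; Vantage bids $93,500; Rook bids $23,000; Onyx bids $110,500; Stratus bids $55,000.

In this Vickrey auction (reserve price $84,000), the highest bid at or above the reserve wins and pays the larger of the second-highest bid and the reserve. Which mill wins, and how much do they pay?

Bids ranked: 110,500 (Onyx) > 99,500 (Calder) > 93,500 (Vantage) > 55,000 (Stratus) > 39,000 (Brio) > 26,500 (Ember) > …
Onyx has the top bid at or above the reserve ($110,500).
max(second-highest $99,500, reserve $84,000) = $99,500; the reserve does not bind.

Onyx pays $99,500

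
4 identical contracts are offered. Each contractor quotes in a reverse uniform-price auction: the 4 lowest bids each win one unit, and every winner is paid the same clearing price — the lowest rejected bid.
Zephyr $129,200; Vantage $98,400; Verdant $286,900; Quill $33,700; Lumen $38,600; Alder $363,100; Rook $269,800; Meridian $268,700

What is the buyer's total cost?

Sorting: 33,700 (Quill), 38,600 (Lumen), 98,400 (Vantage), 129,200 (Zephyr), 268,700 (Meridian), 269,800 (Rook), …
The 4 lowest are Quill, Lumen, Vantage, Zephyr.
Lowest unsuccessful bid: $268,700 → clearing price.
Total cost = 4 × $268,700 = $1,074,800.

Total cost: $1,074,800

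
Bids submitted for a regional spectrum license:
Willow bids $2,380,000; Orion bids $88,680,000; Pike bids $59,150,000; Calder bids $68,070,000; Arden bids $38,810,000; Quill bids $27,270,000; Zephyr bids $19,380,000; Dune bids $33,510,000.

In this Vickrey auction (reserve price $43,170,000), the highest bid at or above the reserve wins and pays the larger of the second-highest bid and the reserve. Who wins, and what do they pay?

Orion pays $68,070,000

Bids ranked: 88,680,000 (Orion) > 68,070,000 (Calder) > 59,150,000 (Pike) > 38,810,000 (Arden) > 33,510,000 (Dune) > 27,270,000 (Quill) > …
Highest eligible bid: Orion at $88,680,000.
max(second-highest $68,070,000, reserve $43,170,000) = $68,070,000; the reserve does not bind.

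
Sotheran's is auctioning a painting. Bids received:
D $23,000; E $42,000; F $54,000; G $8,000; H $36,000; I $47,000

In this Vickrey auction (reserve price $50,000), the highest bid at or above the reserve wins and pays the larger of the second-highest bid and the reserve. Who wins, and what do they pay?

F pays $50,000

Bids in order: 54,000 (F) > 47,000 (I) > 42,000 (E) > 36,000 (H) > 23,000 (D) > 8,000 (G)
Highest eligible bid: F at $54,000.
Second-highest bid $47,000 is below the reserve $50,000, so the reserve binds → payment $50,000.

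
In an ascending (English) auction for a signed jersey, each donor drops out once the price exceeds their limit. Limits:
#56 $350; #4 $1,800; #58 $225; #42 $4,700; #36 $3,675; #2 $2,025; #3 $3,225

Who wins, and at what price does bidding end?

Open ascending-bid auction: the price rises until one bidder remains; the winner pays the price at which the last rival dropped out.
Limits ranked: 4,700 (#42) > 3,675 (#36) > 3,225 (#3) > 2,025 (#2) > 1,800 (#4) > 350 (#56) > …
#36 is the last rival to drop out, at $3,675; #42 remains and wins at that price.

#42 wins at $3,675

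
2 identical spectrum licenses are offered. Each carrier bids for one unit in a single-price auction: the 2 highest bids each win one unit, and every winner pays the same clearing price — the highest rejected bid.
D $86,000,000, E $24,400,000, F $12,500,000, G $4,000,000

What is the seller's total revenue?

Bids ranked high→low: 86,000,000 (D), 24,400,000 (E), 12,500,000 (F), 4,000,000 (G)
The 2 highest are D, E.
Highest unsuccessful bid: $12,500,000 → clearing price.
Total revenue = 2 × $12,500,000 = $25,000,000.

Total revenue: $25,000,000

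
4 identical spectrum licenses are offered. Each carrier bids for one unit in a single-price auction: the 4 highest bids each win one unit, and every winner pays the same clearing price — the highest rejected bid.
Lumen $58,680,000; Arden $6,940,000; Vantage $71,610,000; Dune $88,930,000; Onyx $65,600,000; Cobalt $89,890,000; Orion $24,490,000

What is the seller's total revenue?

Total revenue: $234,720,000

Bids ranked high→low: 89,890,000 (Cobalt), 88,930,000 (Dune), 71,610,000 (Vantage), 65,600,000 (Onyx), 58,680,000 (Lumen), 24,490,000 (Orion), …
Top 4: Cobalt, Dune, Vantage, Onyx.
Clearing price = highest rejected bid = $58,680,000.
Total revenue = 4 × $58,680,000 = $234,720,000.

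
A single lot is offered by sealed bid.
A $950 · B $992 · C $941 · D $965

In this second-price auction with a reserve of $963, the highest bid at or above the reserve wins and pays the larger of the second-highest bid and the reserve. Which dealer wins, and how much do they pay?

B pays $965

Bids ranked: 992 (B) > 965 (D) > 950 (A) > 941 (C)
Highest eligible bid: B at $992.
Second-highest bid $965 exceeds the reserve $963 → payment $965.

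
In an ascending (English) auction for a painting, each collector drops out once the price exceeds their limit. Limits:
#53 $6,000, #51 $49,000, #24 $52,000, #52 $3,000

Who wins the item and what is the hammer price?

#24 wins at $49,000

Limits ranked: 52,000 (#24) > 49,000 (#51) > 6,000 (#53) > 3,000 (#52)
Bidding ends when #51 exits at $49,000; #24 takes it.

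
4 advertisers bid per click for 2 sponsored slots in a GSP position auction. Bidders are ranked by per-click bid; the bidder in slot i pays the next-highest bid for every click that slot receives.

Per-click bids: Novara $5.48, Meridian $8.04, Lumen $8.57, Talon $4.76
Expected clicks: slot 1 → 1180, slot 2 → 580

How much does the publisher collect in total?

Total revenue: $12665.60

Sorting advertisers: $8.57 (Lumen) > $8.04 (Meridian) > $5.48 (Novara) > …
Slot 1: Lumen pays $8.04 × 1180 = $9487.20
Slot 2: Meridian pays $5.48 × 580 = $3178.40
Total = $12665.60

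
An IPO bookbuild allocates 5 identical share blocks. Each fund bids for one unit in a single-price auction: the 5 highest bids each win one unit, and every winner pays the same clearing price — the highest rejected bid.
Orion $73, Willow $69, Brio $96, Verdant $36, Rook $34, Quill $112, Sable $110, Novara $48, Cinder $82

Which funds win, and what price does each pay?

Quill, Sable, Brio, Cinder, Orion; each pays $69

Sorting: 112 (Quill), 110 (Sable), 96 (Brio), 82 (Cinder), 73 (Orion), 69 (Willow), 48 (Novara), …
Top 5: Quill, Sable, Brio, Cinder, Orion.
Clearing price = highest rejected bid = $69.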